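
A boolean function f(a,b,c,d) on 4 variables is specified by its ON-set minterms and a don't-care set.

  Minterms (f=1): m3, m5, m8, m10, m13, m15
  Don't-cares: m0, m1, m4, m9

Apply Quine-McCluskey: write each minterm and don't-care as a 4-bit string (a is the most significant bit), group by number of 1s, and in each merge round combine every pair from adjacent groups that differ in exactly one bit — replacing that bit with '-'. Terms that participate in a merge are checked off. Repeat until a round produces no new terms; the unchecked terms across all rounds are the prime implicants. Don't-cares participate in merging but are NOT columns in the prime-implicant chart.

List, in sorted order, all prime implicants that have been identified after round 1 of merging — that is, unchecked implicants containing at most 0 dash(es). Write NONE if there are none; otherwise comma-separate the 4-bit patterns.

NONE

Round 0: 0000✓ 0001✓ 0011✓ 0100✓ 0101✓ 1000✓ 1001✓ 1010✓ 1101✓ 1111✓
Round 1: -000✓ -001✓ -101✓ 0-00✓ 0-01✓ 00-1 000-✓ 010-✓ 1-01✓ 10-0 100-✓ 11-1
Round 2: --01 -00- 0-0-
PIs = {--01, -00-, 0-0-, 00-1, 10-0, 11-1}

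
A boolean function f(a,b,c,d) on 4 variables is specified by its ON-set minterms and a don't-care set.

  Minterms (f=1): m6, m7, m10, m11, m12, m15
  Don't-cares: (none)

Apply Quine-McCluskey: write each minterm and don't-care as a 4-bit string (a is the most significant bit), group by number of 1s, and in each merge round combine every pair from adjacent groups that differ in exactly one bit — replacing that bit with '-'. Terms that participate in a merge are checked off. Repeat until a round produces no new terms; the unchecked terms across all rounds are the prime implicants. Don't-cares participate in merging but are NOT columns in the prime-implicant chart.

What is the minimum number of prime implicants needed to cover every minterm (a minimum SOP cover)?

4

size-2^0 implicants → 0110(✓)  0111(✓)  1010(✓)  1011(✓)  1100  1111(✓)
size-2^1 implicants → -111  011-  1-11  101-
Unchecked terms (primes): -111, 011-, 1-11, 101-, 1100
Minterm coverage:
  m6 ⊆ 011- [E]
  m7 ⊆ -111,011-
  m10 ⊆ 101- [E]
  m11 ⊆ 1-11,101-
  m12 ⊆ 1100 [E]
  m15 ⊆ -111,1-11
E = {011-, 101-, 1100}
Petrick residual → -111
Cover = bcd + a'bc + ab'c + abc'd'  |cover|=4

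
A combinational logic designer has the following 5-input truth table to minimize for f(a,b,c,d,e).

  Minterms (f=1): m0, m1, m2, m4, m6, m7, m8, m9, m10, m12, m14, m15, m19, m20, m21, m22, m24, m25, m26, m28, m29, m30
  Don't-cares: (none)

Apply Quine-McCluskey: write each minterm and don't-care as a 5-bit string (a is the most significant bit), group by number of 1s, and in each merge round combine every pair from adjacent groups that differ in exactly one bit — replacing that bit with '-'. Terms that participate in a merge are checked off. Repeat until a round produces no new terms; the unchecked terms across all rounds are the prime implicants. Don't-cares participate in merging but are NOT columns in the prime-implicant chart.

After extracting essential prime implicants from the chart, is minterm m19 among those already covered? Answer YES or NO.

YES

Round 0: 00000✓ 00001✓ 00010✓ 00100✓ 00110✓ 00111✓ 01000✓ 01001✓ 01010✓ 01100✓ 01110✓ 01111✓ 10011 10100✓ 10101✓ 10110✓ 11000✓ 11001✓ 11010✓ 11100✓ 11101✓ 11110✓
Round 1: -0100✓ -0110✓ -1000✓ -1001✓ -1010✓ -1100✓ -1110✓ 0-000✓ 0-001✓ 0-010✓ 0-100✓ 0-110✓ 0-111✓ 00-00✓ 00-10✓ 000-0✓ 0000-✓ 001-0✓ 0011-✓ 01-00✓ 01-10✓ 010-0✓ 0100-✓ 011-0✓ 0111-✓ 1-100✓ 1-101✓ 1-110✓ 101-0✓ 1010-✓ 11-00✓ 11-01✓ 11-10✓ 110-0✓ 1100-✓ 111-0✓ 1110-✓
Round 2: --100✓ --110✓ -01-0✓ -1-00✓ -1-10✓ -10-0✓ -100- -11-0✓ 0--00✓ 0--10✓ 0-0-0✓ 0-00- 0-1-0✓ 0-11- 00--0✓ 01--0✓ 1-1-0✓ 1-10- 11--0✓ 11-0-
Round 3: --1-0 -1--0 0---0
PIs = {--1-0, -1--0, -100-, 0---0, 0-00-, 0-11-, 1-10-, 10011, 11-0-}
Coverage chart:
  m0: 0---0,0-00-
  m1: 0-00- ←essential
  m2: 0---0 ←essential
  m4: --1-0,0---0
  m6: --1-0,0---0,0-11-
  m7: 0-11- ←essential
  m8: -1--0,-100-,0---0,0-00-
  m9: -100-,0-00-
  m10: -1--0,0---0
  m12: --1-0,-1--0,0---0
  m14: --1-0,-1--0,0---0,0-11-
  m15: 0-11- ←essential
  m19: 10011 ←essential
  m20: --1-0,1-10-
  m21: 1-10- ←essential
  m22: --1-0 ←essential
  m24: -1--0,-100-,11-0-
  m25: -100-,11-0-
  m26: -1--0 ←essential
  m28: --1-0,-1--0,1-10-,11-0-
  m29: 1-10-,11-0-
  m30: --1-0,-1--0
Essential: --1-0, -1--0, 0---0, 0-00-, 0-11-, 1-10-, 10011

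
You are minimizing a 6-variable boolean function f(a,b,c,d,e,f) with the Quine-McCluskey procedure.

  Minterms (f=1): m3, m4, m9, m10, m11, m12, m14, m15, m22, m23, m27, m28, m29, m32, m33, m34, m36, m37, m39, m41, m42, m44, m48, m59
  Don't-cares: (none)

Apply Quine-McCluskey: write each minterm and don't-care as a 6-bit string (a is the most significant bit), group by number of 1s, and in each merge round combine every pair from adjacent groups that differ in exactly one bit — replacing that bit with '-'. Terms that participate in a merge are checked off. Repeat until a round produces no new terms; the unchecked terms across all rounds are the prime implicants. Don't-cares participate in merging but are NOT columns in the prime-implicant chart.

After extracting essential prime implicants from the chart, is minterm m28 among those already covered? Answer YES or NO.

YES

Round 0: 000011✓ 000100✓ 001001✓ 001010✓ 001011✓ 001100✓ 001110✓ 001111✓ 010110✓ 010111✓ 011011✓ 011100✓ 011101✓ 100000✓ 100001✓ 100010✓ 100100✓ 100101✓ 100111✓ 101001✓ 101010✓ 101100✓ 110000✓ 111011✓
Round 1: -00100✓ -01001 -01010 -01100✓ -11011 0-1011 0-1100 00-011 00-100✓ 001-10✓ 001-11✓ 0010-1 00101-✓ 0011-0 00111-✓ 01011- 01110- 1-0000 10-001 10-010 10-100✓ 100-00✓ 100-01✓ 1000-0 10000-✓ 1001-1 10010-✓
Round 2: -0-100 001-1- 100-0-
PIs = {-0-100, -01001, -01010, -11011, 0-1011, 0-1100, 00-011, 001-1-, 0010-1, 0011-0, 01011-, 01110-, 1-0000, 10-001, 10-010, 100-0-, 1000-0, 1001-1}
Coverage chart:
  m3: 00-011 ←essential
  m4: -0-100 ←essential
  m9: -01001,0010-1
  m10: -01010,001-1-
  m11: 0-1011,00-011,001-1-,0010-1
  m12: -0-100,0-1100,0011-0
  m14: 001-1-,0011-0
  m15: 001-1- ←essential
  m22: 01011- ←essential
  m23: 01011- ←essential
  m27: -11011,0-1011
  m28: 0-1100,01110-
  m29: 01110- ←essential
  m32: 1-0000,100-0-,1000-0
  m33: 10-001,100-0-
  m34: 10-010,1000-0
  m36: -0-100,100-0-
  m37: 100-0-,1001-1
  m39: 1001-1 ←essential
  m41: -01001,10-001
  m42: -01010,10-010
  m44: -0-100 ←essential
  m48: 1-0000 ←essential
  m59: -11011 ←essential
Essential: -0-100, -11011, 00-011, 001-1-, 01011-, 01110-, 1-0000, 1001-1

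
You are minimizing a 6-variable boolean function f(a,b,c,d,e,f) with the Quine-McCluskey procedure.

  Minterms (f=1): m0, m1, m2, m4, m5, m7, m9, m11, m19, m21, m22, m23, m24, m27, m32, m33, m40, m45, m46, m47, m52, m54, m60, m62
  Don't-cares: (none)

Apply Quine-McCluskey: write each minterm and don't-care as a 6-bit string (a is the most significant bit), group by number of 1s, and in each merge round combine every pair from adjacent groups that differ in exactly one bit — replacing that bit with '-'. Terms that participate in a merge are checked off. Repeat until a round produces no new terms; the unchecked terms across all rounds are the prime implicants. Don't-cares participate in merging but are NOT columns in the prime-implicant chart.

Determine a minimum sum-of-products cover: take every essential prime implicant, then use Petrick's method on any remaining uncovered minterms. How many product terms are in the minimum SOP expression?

12

Round 0: 000000✓ 000001✓ 000010✓ 000100✓ 000101✓ 000111✓ 001001✓ 001011✓ 010011✓ 010101✓ 010110✓ 010111✓ 011000 011011✓ 100000✓ 100001✓ 101000✓ 101101✓ 101110✓ 101111✓ 110100✓ 110110✓ 111100✓ 111110✓
Round 1: -00000✓ -00001✓ -10110 0-0101✓ 0-0111✓ 0-1011 00-001 000-00✓ 000-01✓ 0000-0 00000-✓ 0001-1✓ 00010-✓ 0010-1 01-011 010-11 0101-1✓ 01011- 1-1110 10-000 10000-✓ 1011-1 10111- 11-100✓ 11-110✓ 1101-0✓ 1111-0✓
Round 2: -0000- 0-01-1 000-0- 11-1-0
PIs = {-0000-, -10110, 0-01-1, 0-1011, 00-001, 000-0-, 0000-0, 0010-1, 01-011, 010-11, 01011-, 011000, 1-1110, 10-000, 1011-1, 10111-, 11-1-0}
Coverage chart:
  m0: -0000-,000-0-,0000-0
  m1: -0000-,00-001,000-0-
  m2: 0000-0 ←essential
  m4: 000-0- ←essential
  m5: 0-01-1,000-0-
  m7: 0-01-1 ←essential
  m9: 00-001,0010-1
  m11: 0-1011,0010-1
  m19: 01-011,010-11
  m21: 0-01-1 ←essential
  m22: -10110,01011-
  m23: 0-01-1,010-11,01011-
  m24: 011000 ←essential
  m27: 0-1011,01-011
  m32: -0000-,10-000
  m33: -0000- ←essential
  m40: 10-000 ←essential
  m45: 1011-1 ←essential
  m46: 1-1110,10111-
  m47: 1011-1,10111-
  m52: 11-1-0 ←essential
  m54: -10110,11-1-0
  m60: 11-1-0 ←essential
  m62: 1-1110,11-1-0
Essential: -0000-, 0-01-1, 000-0-, 0000-0, 011000, 10-000, 1011-1, 11-1-0
Petrick residual → -10110, 0010-1, 01-011, 1-1110
Min cover (12 terms): b'c'd'e' + bc'def' + a'c'df + a'b'c'e' + a'b'c'd'f' + a'b'cd'f + a'bd'ef + a'bcd'e'f' + acdef' + ab'd'e'f' + ab'cdf + abdf'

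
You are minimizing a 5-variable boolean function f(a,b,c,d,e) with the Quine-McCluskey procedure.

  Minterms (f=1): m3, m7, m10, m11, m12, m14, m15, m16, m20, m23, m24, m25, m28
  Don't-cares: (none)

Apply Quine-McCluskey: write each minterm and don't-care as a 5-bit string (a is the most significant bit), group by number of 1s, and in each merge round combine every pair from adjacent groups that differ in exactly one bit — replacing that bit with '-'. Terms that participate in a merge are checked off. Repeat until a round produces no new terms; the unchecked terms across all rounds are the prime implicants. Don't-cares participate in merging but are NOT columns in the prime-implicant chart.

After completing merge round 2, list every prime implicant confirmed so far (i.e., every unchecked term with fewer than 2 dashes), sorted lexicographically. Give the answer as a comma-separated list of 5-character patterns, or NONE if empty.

-0111, -1100, 011-0, 1100-

[col 0] 00011*, 00111*, 01010*, 01011*, 01100*, 01110*, 01111*, 10000*, 10100*, 10111*, 11000*, 11001*, 11100*
[col 1] -0111, -1100, 0-011*, 0-111*, 00-11*, 01-10*, 01-11*, 0101-*, 011-0, 0111-*, 1-000*, 1-100*, 10-00*, 11-00*, 1100-
[col 2] 0--11, 01-1-, 1--00
Prime implicants: -0111, -1100, 0--11, 01-1-, 011-0, 1--00, 1100-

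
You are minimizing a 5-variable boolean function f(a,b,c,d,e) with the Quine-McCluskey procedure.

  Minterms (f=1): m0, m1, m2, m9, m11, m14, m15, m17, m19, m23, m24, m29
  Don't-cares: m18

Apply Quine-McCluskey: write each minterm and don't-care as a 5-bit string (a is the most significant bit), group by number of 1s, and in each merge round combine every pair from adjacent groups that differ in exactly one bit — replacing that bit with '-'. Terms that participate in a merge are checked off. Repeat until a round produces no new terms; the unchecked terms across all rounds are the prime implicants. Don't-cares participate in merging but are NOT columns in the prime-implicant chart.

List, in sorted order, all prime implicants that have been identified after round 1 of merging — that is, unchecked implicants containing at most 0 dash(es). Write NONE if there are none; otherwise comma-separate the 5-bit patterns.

[col 0] 00000*, 00001*, 00010*, 01001*, 01011*, 01110*, 01111*, 10001*, 10010*, 10011*, 10111*, 11000, 11101
[col 1] -0001, -0010, 0-001, 000-0, 0000-, 01-11, 010-1, 0111-, 10-11, 100-1, 1001-
Prime implicants: -0001, -0010, 0-001, 000-0, 0000-, 01-11, 010-1, 0111-, 10-11, 100-1, 1001-, 11000, 11101

11000, 11101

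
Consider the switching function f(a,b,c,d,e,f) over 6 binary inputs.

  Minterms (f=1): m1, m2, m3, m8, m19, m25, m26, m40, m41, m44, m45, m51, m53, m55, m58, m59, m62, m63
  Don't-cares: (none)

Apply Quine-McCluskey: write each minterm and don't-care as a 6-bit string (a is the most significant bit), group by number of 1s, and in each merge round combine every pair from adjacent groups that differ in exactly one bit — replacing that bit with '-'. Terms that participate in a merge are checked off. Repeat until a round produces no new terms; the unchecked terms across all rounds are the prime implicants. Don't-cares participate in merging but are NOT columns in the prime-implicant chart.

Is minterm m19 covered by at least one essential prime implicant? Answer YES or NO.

[col 0] 000001*, 000010*, 000011*, 001000*, 010011*, 011001, 011010*, 101000*, 101001*, 101100*, 101101*, 110011*, 110101*, 110111*, 111010*, 111011*, 111110*, 111111*
[col 1] -01000, -10011, -11010, 0-0011, 0000-1, 00001-, 101-00*, 101-01*, 10100-*, 10110-*, 11-011*, 11-111*, 110-11*, 1101-1, 111-10*, 111-11*, 11101-*, 11111-*
[col 2] 101-0-, 11--11, 111-1-
Prime implicants: -01000, -10011, -11010, 0-0011, 0000-1, 00001-, 011001, 101-0-, 11--11, 1101-1, 111-1-
PI chart (minterm → PIs covering it):
  1 | 0000-1  (sole → essential)
  2 | 00001-  (sole → essential)
  3 | 0-0011,0000-1,00001-
  8 | -01000  (sole → essential)
  19 | -10011,0-0011
  25 | 011001  (sole → essential)
  26 | -11010  (sole → essential)
  40 | -01000,101-0-
  41 | 101-0-  (sole → essential)
  44 | 101-0-  (sole → essential)
  45 | 101-0-  (sole → essential)
  51 | -10011,11--11
  53 | 1101-1  (sole → essential)
  55 | 11--11,1101-1
  58 | -11010,111-1-
  59 | 11--11,111-1-
  62 | 111-1-  (sole → essential)
  63 | 11--11,111-1-
Essential prime implicants: -01000, -11010, 0000-1, 00001-, 011001, 101-0-, 1101-1, 111-1-

NO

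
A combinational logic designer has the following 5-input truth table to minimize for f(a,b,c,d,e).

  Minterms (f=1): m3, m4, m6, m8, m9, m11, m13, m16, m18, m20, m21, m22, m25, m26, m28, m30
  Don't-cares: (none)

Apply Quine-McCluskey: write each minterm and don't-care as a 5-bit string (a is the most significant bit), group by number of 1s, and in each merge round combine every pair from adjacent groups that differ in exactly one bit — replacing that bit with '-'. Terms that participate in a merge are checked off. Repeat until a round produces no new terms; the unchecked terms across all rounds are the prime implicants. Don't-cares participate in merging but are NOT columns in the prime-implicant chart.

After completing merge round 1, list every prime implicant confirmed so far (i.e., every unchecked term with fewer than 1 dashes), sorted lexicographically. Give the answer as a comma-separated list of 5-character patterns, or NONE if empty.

Round 0: 00011✓ 00100✓ 00110✓ 01000✓ 01001✓ 01011✓ 01101✓ 10000✓ 10010✓ 10100✓ 10101✓ 10110✓ 11001✓ 11010✓ 11100✓ 11110✓
Round 1: -0100✓ -0110✓ -1001 0-011 001-0✓ 01-01 010-1 0100- 1-010✓ 1-100✓ 1-110✓ 10-00✓ 10-10✓ 100-0✓ 101-0✓ 1010- 11-10✓ 111-0✓
Round 2: -01-0 1--10 1-1-0 10--0
PIs = {-01-0, -1001, 0-011, 01-01, 010-1, 0100-, 1--10, 1-1-0, 10--0, 1010-}

NONE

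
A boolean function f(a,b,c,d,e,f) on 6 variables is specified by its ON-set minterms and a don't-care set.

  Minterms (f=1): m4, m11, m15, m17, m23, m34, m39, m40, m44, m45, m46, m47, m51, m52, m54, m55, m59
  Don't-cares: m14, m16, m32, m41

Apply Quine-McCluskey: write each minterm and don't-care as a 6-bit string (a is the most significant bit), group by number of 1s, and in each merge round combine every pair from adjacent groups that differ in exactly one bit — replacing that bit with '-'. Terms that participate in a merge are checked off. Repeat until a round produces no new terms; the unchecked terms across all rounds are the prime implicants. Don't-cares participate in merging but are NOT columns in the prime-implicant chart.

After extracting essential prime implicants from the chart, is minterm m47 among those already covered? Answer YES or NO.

[col 0] 000100, 001011*, 001110*, 001111*, 010000*, 010001*, 010111*, 100000*, 100010*, 100111*, 101000*, 101001*, 101100*, 101101*, 101110*, 101111*, 110011*, 110100*, 110110*, 110111*, 111011*
[col 1] -01110*, -01111*, -10111, 001-11, 00111-*, 01000-, 1-0111, 10-000, 10-111, 1000-0, 101-00*, 101-01*, 10100-*, 1011-0*, 1011-1*, 10110-*, 10111-*, 11-011, 110-11, 1101-0, 11011-
[col 2] -0111-, 101-0-, 1011--
Prime implicants: -0111-, -10111, 000100, 001-11, 01000-, 1-0111, 10-000, 10-111, 1000-0, 101-0-, 1011--, 11-011, 110-11, 1101-0, 11011-
PI chart (minterm → PIs covering it):
  4 | 000100  (sole → essential)
  11 | 001-11  (sole → essential)
  15 | -0111-,001-11
  17 | 01000-  (sole → essential)
  23 | -10111  (sole → essential)
  34 | 1000-0  (sole → essential)
  39 | 1-0111,10-111
  40 | 10-000,101-0-
  44 | 101-0-,1011--
  45 | 101-0-,1011--
  46 | -0111-,1011--
  47 | -0111-,10-111,1011--
  51 | 11-011,110-11
  52 | 1101-0  (sole → essential)
  54 | 1101-0,11011-
  55 | -10111,1-0111,110-11,11011-
  59 | 11-011  (sole → essential)
Essential prime implicants: -10111, 000100, 001-11, 01000-, 1000-0, 11-011, 1101-0

NO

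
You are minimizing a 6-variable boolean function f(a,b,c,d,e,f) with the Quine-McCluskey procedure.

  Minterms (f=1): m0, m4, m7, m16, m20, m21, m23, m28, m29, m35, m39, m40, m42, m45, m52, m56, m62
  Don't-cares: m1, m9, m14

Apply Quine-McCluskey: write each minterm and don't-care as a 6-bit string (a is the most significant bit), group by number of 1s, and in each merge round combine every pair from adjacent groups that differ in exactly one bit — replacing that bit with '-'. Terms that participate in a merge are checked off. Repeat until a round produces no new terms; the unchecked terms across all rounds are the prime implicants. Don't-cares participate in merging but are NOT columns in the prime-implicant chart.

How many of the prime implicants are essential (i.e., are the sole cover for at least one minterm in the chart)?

size-2^0 implicants → 000000(✓)  000001(✓)  000100(✓)  000111(✓)  001001(✓)  001110  010000(✓)  010100(✓)  010101(✓)  010111(✓)  011100(✓)  011101(✓)  100011(✓)  100111(✓)  101000(✓)  101010(✓)  101101  110100(✓)  111000(✓)  111110
size-2^1 implicants → -00111  -10100  0-0000(✓)  0-0100(✓)  0-0111  00-001  000-00(✓)  00000-  01-100(✓)  01-101(✓)  010-00(✓)  0101-1  01010-(✓)  01110-(✓)  1-1000  100-11  1010-0
size-2^2 implicants → 0-0-00  01-10-
Unchecked terms (primes): -00111, -10100, 0-0-00, 0-0111, 00-001, 00000-, 001110, 01-10-, 0101-1, 1-1000, 100-11, 1010-0, 101101, 111110
Minterm coverage:
  m0 ⊆ 0-0-00,00000-
  m4 ⊆ 0-0-00 [E]
  m7 ⊆ -00111,0-0111
  m16 ⊆ 0-0-00 [E]
  m20 ⊆ -10100,0-0-00,01-10-
  m21 ⊆ 01-10-,0101-1
  m23 ⊆ 0-0111,0101-1
  m28 ⊆ 01-10- [E]
  m29 ⊆ 01-10- [E]
  m35 ⊆ 100-11 [E]
  m39 ⊆ -00111,100-11
  m40 ⊆ 1-1000,1010-0
  m42 ⊆ 1010-0 [E]
  m45 ⊆ 101101 [E]
  m52 ⊆ -10100 [E]
  m56 ⊆ 1-1000 [E]
  m62 ⊆ 111110 [E]
E = {-10100, 0-0-00, 01-10-, 1-1000, 100-11, 1010-0, 101101, 111110}

8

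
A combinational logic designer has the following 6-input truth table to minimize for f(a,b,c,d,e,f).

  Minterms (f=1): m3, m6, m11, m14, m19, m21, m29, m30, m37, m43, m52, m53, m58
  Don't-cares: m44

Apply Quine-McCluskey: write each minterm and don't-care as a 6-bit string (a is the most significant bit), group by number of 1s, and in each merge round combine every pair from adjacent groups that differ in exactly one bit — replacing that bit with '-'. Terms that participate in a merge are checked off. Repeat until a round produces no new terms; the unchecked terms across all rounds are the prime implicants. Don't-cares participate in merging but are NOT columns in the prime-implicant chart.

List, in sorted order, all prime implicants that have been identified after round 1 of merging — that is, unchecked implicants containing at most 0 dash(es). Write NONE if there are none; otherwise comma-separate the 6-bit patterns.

Round 0: 000011✓ 000110✓ 001011✓ 001110✓ 010011✓ 010101✓ 011101✓ 011110✓ 100101✓ 101011✓ 101100 110100✓ 110101✓ 111010
Round 1: -01011 -10101 0-0011 0-1110 00-011 00-110 01-101 1-0101 11010-
PIs = {-01011, -10101, 0-0011, 0-1110, 00-011, 00-110, 01-101, 1-0101, 101100, 11010-, 111010}

101100, 111010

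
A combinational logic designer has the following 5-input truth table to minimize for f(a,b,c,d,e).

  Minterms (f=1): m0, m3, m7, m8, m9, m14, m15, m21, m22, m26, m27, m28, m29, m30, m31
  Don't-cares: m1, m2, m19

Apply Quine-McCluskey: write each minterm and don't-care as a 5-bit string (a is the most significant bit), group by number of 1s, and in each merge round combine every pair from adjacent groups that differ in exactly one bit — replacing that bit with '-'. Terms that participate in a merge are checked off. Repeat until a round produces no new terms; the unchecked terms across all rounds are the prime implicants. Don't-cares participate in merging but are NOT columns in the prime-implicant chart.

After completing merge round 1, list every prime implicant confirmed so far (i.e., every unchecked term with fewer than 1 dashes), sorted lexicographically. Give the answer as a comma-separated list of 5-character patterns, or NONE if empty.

size-2^0 implicants → 00000(✓)  00001(✓)  00010(✓)  00011(✓)  00111(✓)  01000(✓)  01001(✓)  01110(✓)  01111(✓)  10011(✓)  10101(✓)  10110(✓)  11010(✓)  11011(✓)  11100(✓)  11101(✓)  11110(✓)  11111(✓)
size-2^1 implicants → -0011  -1110(✓)  -1111(✓)  0-000(✓)  0-001(✓)  0-111  00-11  000-0(✓)  000-1(✓)  0000-(✓)  0001-(✓)  0100-(✓)  0111-(✓)  1-011  1-101  1-110  11-10(✓)  11-11(✓)  1101-(✓)  111-0(✓)  111-1(✓)  1110-(✓)  1111-(✓)
size-2^2 implicants → -111-  0-00-  000--  11-1-  111--
Unchecked terms (primes): -0011, -111-, 0-00-, 0-111, 00-11, 000--, 1-011, 1-101, 1-110, 11-1-, 111--

NONE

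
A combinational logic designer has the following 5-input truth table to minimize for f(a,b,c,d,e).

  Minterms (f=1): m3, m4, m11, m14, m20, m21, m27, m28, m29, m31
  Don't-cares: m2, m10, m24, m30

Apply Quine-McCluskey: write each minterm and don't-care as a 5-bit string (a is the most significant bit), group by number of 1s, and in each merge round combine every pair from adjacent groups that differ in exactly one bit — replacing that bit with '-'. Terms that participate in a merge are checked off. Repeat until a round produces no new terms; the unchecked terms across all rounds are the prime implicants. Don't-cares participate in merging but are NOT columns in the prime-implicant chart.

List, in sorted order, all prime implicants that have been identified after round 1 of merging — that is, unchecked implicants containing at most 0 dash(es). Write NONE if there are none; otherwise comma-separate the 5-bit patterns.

NONE

Round 0: 00010✓ 00011✓ 00100✓ 01010✓ 01011✓ 01110✓ 10100✓ 10101✓ 11000✓ 11011✓ 11100✓ 11101✓ 11110✓ 11111✓
Round 1: -0100 -1011 -1110 0-010✓ 0-011✓ 0001-✓ 01-10 0101-✓ 1-100✓ 1-101✓ 1010-✓ 11-00 11-11 111-0✓ 111-1✓ 1110-✓ 1111-✓
Round 2: 0-01- 1-10- 111--
PIs = {-0100, -1011, -1110, 0-01-, 01-10, 1-10-, 11-00, 11-11, 111--}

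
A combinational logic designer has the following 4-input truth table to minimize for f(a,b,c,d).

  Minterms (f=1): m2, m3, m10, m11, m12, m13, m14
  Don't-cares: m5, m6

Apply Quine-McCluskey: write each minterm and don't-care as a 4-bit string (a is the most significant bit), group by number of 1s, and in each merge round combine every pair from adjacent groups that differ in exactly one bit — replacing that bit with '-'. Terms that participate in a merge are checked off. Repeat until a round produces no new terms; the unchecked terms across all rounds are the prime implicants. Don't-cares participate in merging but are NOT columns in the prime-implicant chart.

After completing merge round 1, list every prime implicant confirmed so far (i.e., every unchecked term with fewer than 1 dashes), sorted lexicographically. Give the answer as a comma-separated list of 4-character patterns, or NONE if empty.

NONE

Round 0: 0010✓ 0011✓ 0101✓ 0110✓ 1010✓ 1011✓ 1100✓ 1101✓ 1110✓
Round 1: -010✓ -011✓ -101 -110✓ 0-10✓ 001-✓ 1-10✓ 101-✓ 11-0 110-
Round 2: --10 -01-
PIs = {--10, -01-, -101, 11-0, 110-}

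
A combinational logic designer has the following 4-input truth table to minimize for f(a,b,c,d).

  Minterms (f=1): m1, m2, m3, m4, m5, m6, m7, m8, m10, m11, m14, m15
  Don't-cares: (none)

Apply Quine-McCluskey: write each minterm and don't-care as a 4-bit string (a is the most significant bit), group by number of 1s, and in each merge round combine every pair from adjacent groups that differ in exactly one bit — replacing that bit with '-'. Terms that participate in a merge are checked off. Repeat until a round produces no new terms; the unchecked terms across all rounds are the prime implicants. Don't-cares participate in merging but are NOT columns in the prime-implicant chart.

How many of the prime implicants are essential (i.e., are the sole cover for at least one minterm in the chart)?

4

size-2^0 implicants → 0001(✓)  0010(✓)  0011(✓)  0100(✓)  0101(✓)  0110(✓)  0111(✓)  1000(✓)  1010(✓)  1011(✓)  1110(✓)  1111(✓)
size-2^1 implicants → -010(✓)  -011(✓)  -110(✓)  -111(✓)  0-01(✓)  0-10(✓)  0-11(✓)  00-1(✓)  001-(✓)  01-0(✓)  01-1(✓)  010-(✓)  011-(✓)  1-10(✓)  1-11(✓)  10-0  101-(✓)  111-(✓)
size-2^2 implicants → --10(✓)  --11(✓)  -01-(✓)  -11-(✓)  0--1  0-1-(✓)  01--  1-1-(✓)
size-2^3 implicants → --1-
Unchecked terms (primes): --1-, 0--1, 01--, 10-0
Minterm coverage:
  m1 ⊆ 0--1 [E]
  m2 ⊆ --1- [E]
  m3 ⊆ --1-,0--1
  m4 ⊆ 01-- [E]
  m5 ⊆ 0--1,01--
  m6 ⊆ --1-,01--
  m7 ⊆ --1-,0--1,01--
  m8 ⊆ 10-0 [E]
  m10 ⊆ --1-,10-0
  m11 ⊆ --1- [E]
  m14 ⊆ --1- [E]
  m15 ⊆ --1- [E]
E = {--1-, 0--1, 01--, 10-0}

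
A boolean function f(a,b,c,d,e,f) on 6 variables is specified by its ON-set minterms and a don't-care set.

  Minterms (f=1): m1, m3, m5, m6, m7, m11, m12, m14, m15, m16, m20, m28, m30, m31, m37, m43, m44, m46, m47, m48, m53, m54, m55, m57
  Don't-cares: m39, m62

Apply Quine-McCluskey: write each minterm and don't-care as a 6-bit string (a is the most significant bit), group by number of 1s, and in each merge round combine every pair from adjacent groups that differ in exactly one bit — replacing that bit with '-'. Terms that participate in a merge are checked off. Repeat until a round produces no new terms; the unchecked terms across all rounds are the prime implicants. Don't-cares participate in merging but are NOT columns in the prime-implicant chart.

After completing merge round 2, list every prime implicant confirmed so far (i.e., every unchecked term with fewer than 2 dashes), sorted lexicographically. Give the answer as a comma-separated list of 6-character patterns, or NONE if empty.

[col 0] 000001*, 000011*, 000101*, 000110*, 000111*, 001011*, 001100*, 001110*, 001111*, 010000*, 010100*, 011100*, 011110*, 011111*, 100101*, 100111*, 101011*, 101100*, 101110*, 101111*, 110000*, 110101*, 110110*, 110111*, 111001, 111110*
[col 1] -00101*, -00111*, -01011*, -01100*, -01110*, -01111*, -10000, -11110*, 0-1100*, 0-1110*, 0-1111*, 00-011*, 00-110*, 00-111*, 000-01*, 000-11*, 0000-1*, 0001-1*, 00011-*, 001-11*, 0011-0*, 00111-*, 01-100, 010-00, 0111-0*, 01111-*, 1-0101*, 1-0111*, 1-1110*, 10-111*, 1001-1*, 101-11*, 1011-0*, 10111-*, 11-110, 1101-1*, 11011-
[col 2] --1110, -0-111, -001-1, -01-11, -011-0, -0111-, 0-11-0, 0-111-, 00--11, 00-11-, 000--1, 1-01-1
Prime implicants: --1110, -0-111, -001-1, -01-11, -011-0, -0111-, -10000, 0-11-0, 0-111-, 00--11, 00-11-, 000--1, 01-100, 010-00, 1-01-1, 11-110, 11011-, 111001

-10000, 01-100, 010-00, 11-110, 11011-, 111001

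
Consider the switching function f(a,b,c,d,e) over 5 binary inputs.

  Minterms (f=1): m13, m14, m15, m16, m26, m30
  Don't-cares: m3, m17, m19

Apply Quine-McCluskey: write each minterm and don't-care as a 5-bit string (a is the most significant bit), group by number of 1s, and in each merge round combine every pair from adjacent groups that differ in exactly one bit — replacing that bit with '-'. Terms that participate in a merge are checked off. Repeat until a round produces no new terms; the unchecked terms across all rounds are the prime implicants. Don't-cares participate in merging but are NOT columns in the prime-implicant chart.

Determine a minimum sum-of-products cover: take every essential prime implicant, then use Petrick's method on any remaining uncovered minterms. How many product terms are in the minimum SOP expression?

4

size-2^0 implicants → 00011(✓)  01101(✓)  01110(✓)  01111(✓)  10000(✓)  10001(✓)  10011(✓)  11010(✓)  11110(✓)
size-2^1 implicants → -0011  -1110  011-1  0111-  100-1  1000-  11-10
Unchecked terms (primes): -0011, -1110, 011-1, 0111-, 100-1, 1000-, 11-10
Minterm coverage:
  m13 ⊆ 011-1 [E]
  m14 ⊆ -1110,0111-
  m15 ⊆ 011-1,0111-
  m16 ⊆ 1000- [E]
  m26 ⊆ 11-10 [E]
  m30 ⊆ -1110,11-10
E = {011-1, 1000-, 11-10}
Petrick residual → -1110
Cover = bcde' + a'bce + ab'c'd' + abde'  |cover|=4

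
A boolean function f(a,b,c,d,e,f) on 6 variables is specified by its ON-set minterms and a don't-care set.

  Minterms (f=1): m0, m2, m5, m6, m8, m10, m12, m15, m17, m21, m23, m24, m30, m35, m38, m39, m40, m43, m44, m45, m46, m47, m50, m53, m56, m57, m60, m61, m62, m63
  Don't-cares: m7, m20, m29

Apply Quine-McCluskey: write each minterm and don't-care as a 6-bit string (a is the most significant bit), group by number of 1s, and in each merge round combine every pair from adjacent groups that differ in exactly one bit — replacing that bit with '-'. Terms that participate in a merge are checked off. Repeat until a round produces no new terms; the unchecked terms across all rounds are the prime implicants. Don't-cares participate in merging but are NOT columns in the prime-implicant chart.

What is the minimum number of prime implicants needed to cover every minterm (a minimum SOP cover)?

13

[col 0] 000000*, 000010*, 000101*, 000110*, 000111*, 001000*, 001010*, 001100*, 001111*, 010001*, 010100*, 010101*, 010111*, 011000*, 011101*, 011110*, 100011*, 100110*, 100111*, 101000*, 101011*, 101100*, 101101*, 101110*, 101111*, 110010, 110101*, 111000*, 111001*, 111100*, 111101*, 111110*, 111111*
[col 1] -00110*, -00111*, -01000*, -01100*, -01111*, -10101*, -11000*, -11101*, -11110, 0-0101*, 0-0111*, 0-1000*, 00-000*, 00-010*, 00-111*, 000-10, 0000-0*, 0001-1*, 00011-*, 001-00*, 0010-0*, 01-101*, 010-01, 0101-1*, 01010-, 1-1000*, 1-1100*, 1-1101*, 1-1110*, 1-1111*, 10-011*, 10-110*, 10-111*, 100-11*, 10011-*, 101-00*, 101-11*, 1011-0*, 1011-1*, 10110-*, 10111-*, 11-101*, 111-00*, 111-01*, 11100-*, 1111-0*, 1111-1*, 11110-*, 11111-*
[col 2] --1000, -0-111, -0011-, -01-00, -1-101, 0-01-1, 00-0-0, 1-1-00, 1-11-0*, 1-11-1*, 1-110-*, 1-111-*, 10--11, 10-11-, 1011--*, 111-0-, 1111--*
[col 3] 1-11--
Prime implicants: --1000, -0-111, -0011-, -01-00, -1-101, -11110, 0-01-1, 00-0-0, 000-10, 010-01, 01010-, 1-1-00, 1-11--, 10--11, 10-11-, 110010, 111-0-
PI chart (minterm → PIs covering it):
  0 | 00-0-0  (sole → essential)
  2 | 00-0-0,000-10
  5 | 0-01-1  (sole → essential)
  6 | -0011-,000-10
  8 | --1000,-01-00,00-0-0
  10 | 00-0-0  (sole → essential)
  12 | -01-00  (sole → essential)
  15 | -0-111  (sole → essential)
  17 | 010-01  (sole → essential)
  21 | -1-101,0-01-1,010-01,01010-
  23 | 0-01-1  (sole → essential)
  24 | --1000  (sole → essential)
  30 | -11110  (sole → essential)
  35 | 10--11  (sole → essential)
  38 | -0011-,10-11-
  39 | -0-111,-0011-,10--11,10-11-
  40 | --1000,-01-00,1-1-00
  43 | 10--11  (sole → essential)
  44 | -01-00,1-1-00,1-11--
  45 | 1-11--  (sole → essential)
  46 | 1-11--,10-11-
  47 | -0-111,1-11--,10--11,10-11-
  50 | 110010  (sole → essential)
  53 | -1-101  (sole → essential)
  56 | --1000,1-1-00,111-0-
  57 | 111-0-  (sole → essential)
  60 | 1-1-00,1-11--,111-0-
  61 | -1-101,1-11--,111-0-
  62 | -11110,1-11--
  63 | 1-11--  (sole → essential)
Essential prime implicants: --1000, -0-111, -01-00, -1-101, -11110, 0-01-1, 00-0-0, 010-01, 1-11--, 10--11, 110010, 111-0-
Petrick residual → -0011-
Minimum SOP uses 13 PIs: cd'e'f' + b'def + b'c'de + b'ce'f' + bde'f + bcdef' + a'c'df + a'b'd'f' + a'bc'e'f + acd + ab'ef + abc'd'ef' + abce'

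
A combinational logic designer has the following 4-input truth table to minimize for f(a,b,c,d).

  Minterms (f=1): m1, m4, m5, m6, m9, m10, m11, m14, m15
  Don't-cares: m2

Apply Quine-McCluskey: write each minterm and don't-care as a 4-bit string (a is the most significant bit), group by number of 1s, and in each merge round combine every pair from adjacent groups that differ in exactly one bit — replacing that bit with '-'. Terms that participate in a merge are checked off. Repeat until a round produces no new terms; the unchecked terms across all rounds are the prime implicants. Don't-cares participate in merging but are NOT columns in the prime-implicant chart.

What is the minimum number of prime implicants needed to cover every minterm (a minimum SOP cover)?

4

size-2^0 implicants → 0001(✓)  0010(✓)  0100(✓)  0101(✓)  0110(✓)  1001(✓)  1010(✓)  1011(✓)  1110(✓)  1111(✓)
size-2^1 implicants → -001  -010(✓)  -110(✓)  0-01  0-10(✓)  01-0  010-  1-10(✓)  1-11(✓)  10-1  101-(✓)  111-(✓)
size-2^2 implicants → --10  1-1-
Unchecked terms (primes): --10, -001, 0-01, 01-0, 010-, 1-1-, 10-1
Minterm coverage:
  m1 ⊆ -001,0-01
  m4 ⊆ 01-0,010-
  m5 ⊆ 0-01,010-
  m6 ⊆ --10,01-0
  m9 ⊆ -001,10-1
  m10 ⊆ --10,1-1-
  m11 ⊆ 1-1-,10-1
  m14 ⊆ --10,1-1-
  m15 ⊆ 1-1- [E]
E = {1-1-}
Petrick residual → --10, -001, 010-
Cover = cd' + b'c'd + a'bc' + ac  |cover|=4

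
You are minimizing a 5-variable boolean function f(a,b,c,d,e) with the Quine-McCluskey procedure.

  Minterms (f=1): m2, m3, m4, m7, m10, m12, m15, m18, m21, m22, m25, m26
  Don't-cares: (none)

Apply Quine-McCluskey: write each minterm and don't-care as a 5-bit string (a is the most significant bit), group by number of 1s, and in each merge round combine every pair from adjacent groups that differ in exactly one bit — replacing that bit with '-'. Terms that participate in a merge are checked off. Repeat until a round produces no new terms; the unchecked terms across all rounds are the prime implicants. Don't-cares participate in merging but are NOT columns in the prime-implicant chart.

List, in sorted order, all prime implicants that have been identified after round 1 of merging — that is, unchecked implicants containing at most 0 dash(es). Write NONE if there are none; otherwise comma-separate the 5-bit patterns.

10101, 11001

size-2^0 implicants → 00010(✓)  00011(✓)  00100(✓)  00111(✓)  01010(✓)  01100(✓)  01111(✓)  10010(✓)  10101  10110(✓)  11001  11010(✓)
size-2^1 implicants → -0010(✓)  -1010(✓)  0-010(✓)  0-100  0-111  00-11  0001-  1-010(✓)  10-10
size-2^2 implicants → --010
Unchecked terms (primes): --010, 0-100, 0-111, 00-11, 0001-, 10-10, 10101, 11001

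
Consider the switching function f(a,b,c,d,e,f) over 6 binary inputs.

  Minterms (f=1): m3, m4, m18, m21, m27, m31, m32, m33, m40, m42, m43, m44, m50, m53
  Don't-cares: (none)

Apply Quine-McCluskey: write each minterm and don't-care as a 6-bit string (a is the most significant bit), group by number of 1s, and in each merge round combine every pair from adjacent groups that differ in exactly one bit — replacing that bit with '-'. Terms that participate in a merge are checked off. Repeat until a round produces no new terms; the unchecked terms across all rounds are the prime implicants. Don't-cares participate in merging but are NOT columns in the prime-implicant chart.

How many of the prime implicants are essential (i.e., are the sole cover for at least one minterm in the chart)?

8

[col 0] 000011, 000100, 010010*, 010101*, 011011*, 011111*, 100000*, 100001*, 101000*, 101010*, 101011*, 101100*, 110010*, 110101*
[col 1] -10010, -10101, 011-11, 10-000, 10000-, 101-00, 1010-0, 10101-
Prime implicants: -10010, -10101, 000011, 000100, 011-11, 10-000, 10000-, 101-00, 1010-0, 10101-
PI chart (minterm → PIs covering it):
  3 | 000011  (sole → essential)
  4 | 000100  (sole → essential)
  18 | -10010  (sole → essential)
  21 | -10101  (sole → essential)
  27 | 011-11  (sole → essential)
  31 | 011-11  (sole → essential)
  32 | 10-000,10000-
  33 | 10000-  (sole → essential)
  40 | 10-000,101-00,1010-0
  42 | 1010-0,10101-
  43 | 10101-  (sole → essential)
  44 | 101-00  (sole → essential)
  50 | -10010  (sole → essential)
  53 | -10101  (sole → essential)
Essential prime implicants: -10010, -10101, 000011, 000100, 011-11, 10000-, 101-00, 10101-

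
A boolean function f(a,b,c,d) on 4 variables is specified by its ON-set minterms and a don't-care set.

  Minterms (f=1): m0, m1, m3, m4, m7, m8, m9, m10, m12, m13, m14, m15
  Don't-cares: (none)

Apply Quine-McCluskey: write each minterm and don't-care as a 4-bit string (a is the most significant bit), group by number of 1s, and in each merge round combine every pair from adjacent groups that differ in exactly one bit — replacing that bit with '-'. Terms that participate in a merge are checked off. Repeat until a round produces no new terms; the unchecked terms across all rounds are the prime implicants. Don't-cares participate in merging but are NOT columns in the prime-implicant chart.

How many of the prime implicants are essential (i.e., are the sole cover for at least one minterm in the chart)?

[col 0] 0000*, 0001*, 0011*, 0100*, 0111*, 1000*, 1001*, 1010*, 1100*, 1101*, 1110*, 1111*
[col 1] -000*, -001*, -100*, -111, 0-00*, 0-11, 00-1, 000-*, 1-00*, 1-01*, 1-10*, 10-0*, 100-*, 11-0*, 11-1*, 110-*, 111-*
[col 2] --00, -00-, 1--0, 1-0-, 11--
Prime implicants: --00, -00-, -111, 0-11, 00-1, 1--0, 1-0-, 11--
PI chart (minterm → PIs covering it):
  0 | --00,-00-
  1 | -00-,00-1
  3 | 0-11,00-1
  4 | --00  (sole → essential)
  7 | -111,0-11
  8 | --00,-00-,1--0,1-0-
  9 | -00-,1-0-
  10 | 1--0  (sole → essential)
  12 | --00,1--0,1-0-,11--
  13 | 1-0-,11--
  14 | 1--0,11--
  15 | -111,11--
Essential prime implicants: --00, 1--0

2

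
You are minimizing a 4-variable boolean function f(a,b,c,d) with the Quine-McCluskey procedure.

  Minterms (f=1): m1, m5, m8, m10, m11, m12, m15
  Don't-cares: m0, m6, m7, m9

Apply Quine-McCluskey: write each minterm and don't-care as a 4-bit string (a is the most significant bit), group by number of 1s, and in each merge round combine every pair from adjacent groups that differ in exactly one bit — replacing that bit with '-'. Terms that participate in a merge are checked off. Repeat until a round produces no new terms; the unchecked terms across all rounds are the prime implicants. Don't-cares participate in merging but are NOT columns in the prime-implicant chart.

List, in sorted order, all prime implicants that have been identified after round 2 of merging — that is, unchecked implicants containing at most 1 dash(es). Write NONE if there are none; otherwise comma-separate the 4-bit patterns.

-111, 0-01, 01-1, 011-, 1-00, 1-11

Round 0: 0000✓ 0001✓ 0101✓ 0110✓ 0111✓ 1000✓ 1001✓ 1010✓ 1011✓ 1100✓ 1111✓
Round 1: -000✓ -001✓ -111 0-01 000-✓ 01-1 011- 1-00 1-11 10-0✓ 10-1✓ 100-✓ 101-✓
Round 2: -00- 10--
PIs = {-00-, -111, 0-01, 01-1, 011-, 1-00, 1-11, 10--}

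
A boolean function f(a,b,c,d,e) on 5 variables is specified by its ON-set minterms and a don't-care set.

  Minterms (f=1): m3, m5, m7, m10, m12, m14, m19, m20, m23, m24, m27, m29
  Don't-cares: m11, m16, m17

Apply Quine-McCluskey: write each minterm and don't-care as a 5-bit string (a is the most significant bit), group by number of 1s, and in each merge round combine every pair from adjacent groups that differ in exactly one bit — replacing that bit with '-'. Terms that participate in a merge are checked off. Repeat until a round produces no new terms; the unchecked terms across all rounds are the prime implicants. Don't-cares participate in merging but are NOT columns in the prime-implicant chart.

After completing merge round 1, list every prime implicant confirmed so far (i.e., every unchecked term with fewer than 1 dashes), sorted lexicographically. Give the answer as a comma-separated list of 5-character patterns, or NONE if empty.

size-2^0 implicants → 00011(✓)  00101(✓)  00111(✓)  01010(✓)  01011(✓)  01100(✓)  01110(✓)  10000(✓)  10001(✓)  10011(✓)  10100(✓)  10111(✓)  11000(✓)  11011(✓)  11101
size-2^1 implicants → -0011(✓)  -0111(✓)  -1011(✓)  0-011(✓)  00-11(✓)  001-1  01-10  0101-  011-0  1-000  1-011(✓)  10-00  10-11(✓)  100-1  1000-
size-2^2 implicants → --011  -0-11
Unchecked terms (primes): --011, -0-11, 001-1, 01-10, 0101-, 011-0, 1-000, 10-00, 100-1, 1000-, 11101

11101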